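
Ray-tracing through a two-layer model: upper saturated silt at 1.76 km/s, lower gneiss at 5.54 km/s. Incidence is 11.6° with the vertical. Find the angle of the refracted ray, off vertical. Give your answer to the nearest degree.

39°

sin θ₁/V₁ = sin θ₂/V₂ ⇒ sin θ₂ = 5.54·sin 11.6°/1.76 = 5.54·0.2011/1.76 = 0.6329.
θ₂ = arcsin 0.6329 = 39.27° from the normal.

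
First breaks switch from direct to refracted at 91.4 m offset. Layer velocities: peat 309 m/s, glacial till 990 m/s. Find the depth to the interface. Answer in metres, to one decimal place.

h = (x_cross/2)·√((V₂−V₁)/(V₂+V₁)).
(V₂−V₁)/(V₂+V₁) = (990−309)/(990+309) = 0.5242; √ = 0.7241.
h = (91.4/2)·0.7241 = 33.09 m.

33.1 m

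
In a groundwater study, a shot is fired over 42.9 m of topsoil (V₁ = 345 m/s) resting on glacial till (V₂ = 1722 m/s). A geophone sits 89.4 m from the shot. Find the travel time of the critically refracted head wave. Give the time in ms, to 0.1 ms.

295.6 ms

t = x/V₂ + 2h·√(V₂²−V₁²)/(V₁V₂).
√(V₂²−V₁²) = √(1722²−345²) = 1687.1 m/s; delay term = 2·42.9·1687.1/(345·1722) = 0.24365 s.
t = 89.4/1722 + 0.24365 = 0.29557 s.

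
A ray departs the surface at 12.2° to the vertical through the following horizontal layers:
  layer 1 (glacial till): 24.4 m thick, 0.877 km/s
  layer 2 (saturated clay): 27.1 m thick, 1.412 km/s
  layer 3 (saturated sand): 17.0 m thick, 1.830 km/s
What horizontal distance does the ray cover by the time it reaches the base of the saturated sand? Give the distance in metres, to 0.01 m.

Ray parameter p = sin 12.2° / 0.877 km/s = 2.4096e-01 s/km.
Layer 1: θ = 12.20°; offset = 24.4·tan 12.20° = 5.2755 m.
Layer 2: sin θ = p·1.412 = 0.3402 → θ = 19.89°; offset = 27.1·tan 19.89° = 9.8055 m.
Layer 3: sin θ = p·1.830 = 0.4410 → θ = 26.17°; offset = 17.0·tan 26.17° = 8.3523 m.
Σ offsets = 23.4332 m.

23.43 m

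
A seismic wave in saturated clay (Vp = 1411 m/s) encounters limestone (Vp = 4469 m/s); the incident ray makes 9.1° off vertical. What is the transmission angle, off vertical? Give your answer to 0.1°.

Snell's law: sin θ₂ = (V₂/V₁)·sin θ₁ = (4469/1411)·sin 9.1° = 0.5009.
θ₂ = arcsin 0.5009 = 30.06° from the normal.

30.1°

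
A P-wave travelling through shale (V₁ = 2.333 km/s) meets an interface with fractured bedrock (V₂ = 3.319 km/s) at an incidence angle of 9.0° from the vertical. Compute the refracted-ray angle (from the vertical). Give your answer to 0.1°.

12.9°

sin θ₁/V₁ = sin θ₂/V₂ ⇒ sin θ₂ = 3.319·sin 9.0°/2.333 = 3.319·0.1564/2.333 = 0.2225.
θ₂ = sin⁻¹(0.2225) = 12.86° (from vertical).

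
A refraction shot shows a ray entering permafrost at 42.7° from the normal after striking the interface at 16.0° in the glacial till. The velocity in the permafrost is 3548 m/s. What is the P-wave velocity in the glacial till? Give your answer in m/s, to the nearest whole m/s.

1442 m/s

Snell's law: sin 16.0°/V₁ = sin 42.7°/V₂.
V₁ = V₂·sin 16.0°/sin 42.7° = 3548 × 0.4064 = 1442.08 m/s.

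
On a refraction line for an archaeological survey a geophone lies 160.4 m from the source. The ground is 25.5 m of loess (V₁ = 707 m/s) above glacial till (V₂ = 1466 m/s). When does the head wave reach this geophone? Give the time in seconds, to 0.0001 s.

θ_c = arcsin(V₁/V₂) = arcsin(707/1466) = 28.83°, cos θ_c = 0.8760.
Intercept time tᵢ = 2h cos θ_c / V₁ = 2·25.5·0.8760/707 = 0.06319 s.
t = x/V₂ + tᵢ = 160.4/1466 + 0.06319 = 0.17261 s.

0.1726 s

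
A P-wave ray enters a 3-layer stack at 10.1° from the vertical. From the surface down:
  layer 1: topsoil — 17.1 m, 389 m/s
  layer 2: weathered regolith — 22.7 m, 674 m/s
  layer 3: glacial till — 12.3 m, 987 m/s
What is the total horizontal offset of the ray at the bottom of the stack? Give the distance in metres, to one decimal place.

16.4 m

Apply Snell's law at each interface; in layer i the horizontal offset is hᵢ·tan θᵢ.
Layer 1: θ = 10.10°; offset = 17.1·tan 10.10° = 3.046 m.
Layer 2: sin θ = 674·sin 10.1°/389 = 0.3038, θ = 17.69°; offset = 22.7·tan 17.69° = 7.240 m.
Layer 3: sin θ = 987·sin 10.1°/389 = 0.4450, θ = 26.42°; offset = 12.3·tan 26.42° = 6.111 m.
Total horizontal offset = 16.397 m.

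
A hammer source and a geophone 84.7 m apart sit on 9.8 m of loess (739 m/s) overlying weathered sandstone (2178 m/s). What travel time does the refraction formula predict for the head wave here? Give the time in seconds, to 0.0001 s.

0.0638 s

θ_c = arcsin(V₁/V₂) = arcsin(739/2178) = 19.83°, cos θ_c = 0.9407.
Intercept time tᵢ = 2h cos θ_c / V₁ = 2·9.8·0.9407/739 = 0.02495 s.
t = x/V₂ + tᵢ = 84.7/2178 + 0.02495 = 0.06384 s.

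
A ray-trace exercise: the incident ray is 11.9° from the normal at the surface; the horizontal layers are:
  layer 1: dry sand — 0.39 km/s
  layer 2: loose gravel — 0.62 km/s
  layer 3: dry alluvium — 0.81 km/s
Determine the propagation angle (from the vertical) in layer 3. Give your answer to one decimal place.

25.4°

Ray parameter p = sin 11.9° / 0.39 = 5.2873e-01 s/km.
sin θ_3 = p·V_3 = 5.2873e-01 × 0.81 = 0.4283.
θ_3 = 25.36° from the vertical.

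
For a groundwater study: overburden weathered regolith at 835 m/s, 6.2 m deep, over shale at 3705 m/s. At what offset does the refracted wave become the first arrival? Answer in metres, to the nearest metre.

x_cross = 2h·√((V₂+V₁)/(V₂−V₁)).
(V₂+V₁)/(V₂−V₁) = (3705+835)/(3705−835) = 1.5819; √ = 1.2577.
x_cross = 2·6.2·1.2577 = 15.60 m.

16 m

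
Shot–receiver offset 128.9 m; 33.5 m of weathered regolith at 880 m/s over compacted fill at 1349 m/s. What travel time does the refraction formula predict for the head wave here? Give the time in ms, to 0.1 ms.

153.3 ms

θ_c = arcsin(V₁/V₂) = arcsin(880/1349) = 40.72°, cos θ_c = 0.7579.
Intercept time tᵢ = 2h cos θ_c / V₁ = 2·33.5·0.7579/880 = 0.05771 s.
t = x/V₂ + tᵢ = 128.9/1349 + 0.05771 = 0.15326 s.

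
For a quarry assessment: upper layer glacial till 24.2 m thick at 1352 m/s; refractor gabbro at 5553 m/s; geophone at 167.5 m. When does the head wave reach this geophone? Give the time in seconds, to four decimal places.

0.0649 s

θ_c = arcsin(V₁/V₂) = arcsin(1352/5553) = 14.09°, cos θ_c = 0.9699.
Intercept time tᵢ = 2h cos θ_c / V₁ = 2·24.2·0.9699/1352 = 0.03472 s.
t = x/V₂ + tᵢ = 167.5/5553 + 0.03472 = 0.06489 s.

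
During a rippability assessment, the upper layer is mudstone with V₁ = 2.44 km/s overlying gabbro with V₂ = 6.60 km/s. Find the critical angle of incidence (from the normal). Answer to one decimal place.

At critical incidence the refracted ray runs along the interface (θ₂ = 90°), so sin θ_c = V₁/V₂.
θ_c = arcsin(2.44/6.60) = arcsin 0.3697 = 21.70°.

21.7°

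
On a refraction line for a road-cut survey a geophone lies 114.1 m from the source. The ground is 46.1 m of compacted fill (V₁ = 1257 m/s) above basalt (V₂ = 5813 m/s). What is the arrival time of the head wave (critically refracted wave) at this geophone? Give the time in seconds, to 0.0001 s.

0.0912 s

t = x/V₂ + 2h·√(V₂²−V₁²)/(V₁V₂).
√(V₂²−V₁²) = √(5813²−1257²) = 5675.5 m/s; delay term = 2·46.1·5675.5/(1257·5813) = 0.07161 s.
t = 114.1/5813 + 0.07161 = 0.09124 s.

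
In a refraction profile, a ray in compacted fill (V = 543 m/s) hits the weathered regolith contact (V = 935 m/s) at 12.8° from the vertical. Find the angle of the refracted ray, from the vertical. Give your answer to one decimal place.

Snell's law: sin θ₂ = (V₂/V₁)·sin θ₁ = (935/543)·sin 12.8° = 0.3815.
θ₂ = sin⁻¹(0.3815) = 22.43° (from vertical).

22.4°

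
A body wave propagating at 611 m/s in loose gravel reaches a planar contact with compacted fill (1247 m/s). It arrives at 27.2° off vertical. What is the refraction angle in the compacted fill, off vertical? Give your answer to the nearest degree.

Snell's law: sin θ₂ = (V₂/V₁)·sin θ₁ = (1247/611)·sin 27.2° = 0.9329.
θ₂ = sin⁻¹(0.9329) = 68.89° (from vertical).

69°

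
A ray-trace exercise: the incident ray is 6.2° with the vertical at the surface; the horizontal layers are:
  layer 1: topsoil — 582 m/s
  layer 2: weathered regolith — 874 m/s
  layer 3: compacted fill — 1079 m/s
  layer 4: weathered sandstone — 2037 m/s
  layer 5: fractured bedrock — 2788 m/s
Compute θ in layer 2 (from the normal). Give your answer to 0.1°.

9.3°

Ray parameter p = sin 6.2° / 582 = 1.8557e-04 s/m.
sin θ_2 = p·V_2 = 1.8557e-04 × 874 = 0.1622.
θ_2 = arcsin 0.1622 = 9.33°.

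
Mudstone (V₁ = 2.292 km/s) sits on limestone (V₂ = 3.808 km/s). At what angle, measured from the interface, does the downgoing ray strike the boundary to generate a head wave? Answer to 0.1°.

Critical incidence: sin θ_c = V₁/V₂ = 2.292/3.808 = 0.6019.
θ_c = arcsin 0.6019 = 37.01°.
Measured from the interface: 90° − 37.01° = 52.99°.

53.0°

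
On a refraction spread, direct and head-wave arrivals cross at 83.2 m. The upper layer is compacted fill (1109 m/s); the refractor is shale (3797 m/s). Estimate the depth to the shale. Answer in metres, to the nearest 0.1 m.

h = (x_cross/2)·√((V₂−V₁)/(V₂+V₁)).
(V₂−V₁)/(V₂+V₁) = (3797−1109)/(3797+1109) = 0.5479; √ = 0.7402.
h = (83.2/2)·0.7402 = 30.79 m.

30.8 m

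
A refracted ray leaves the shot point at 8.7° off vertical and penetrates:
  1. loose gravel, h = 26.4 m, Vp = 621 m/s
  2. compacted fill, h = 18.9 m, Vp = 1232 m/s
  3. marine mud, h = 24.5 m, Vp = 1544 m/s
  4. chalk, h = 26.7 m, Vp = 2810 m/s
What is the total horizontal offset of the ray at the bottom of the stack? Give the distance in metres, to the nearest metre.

45 m

Apply Snell's law at each interface; in layer i the horizontal offset is hᵢ·tan θᵢ.
Layer 1: θ = 8.70°; offset = 26.4·tan 8.70° = 4.040 m.
Layer 2: sin θ = 1232·sin 8.7°/621 = 0.3001, θ = 17.46°; offset = 18.9·tan 17.46° = 5.946 m.
Layer 3: sin θ = 1544·sin 8.7°/621 = 0.3761, θ = 22.09°; offset = 24.5·tan 22.09° = 9.944 m.
Layer 4: sin θ = 2810·sin 8.7°/621 = 0.6844, θ = 43.19°; offset = 26.7·tan 43.19° = 25.066 m.
Σ offsets = 44.996 m.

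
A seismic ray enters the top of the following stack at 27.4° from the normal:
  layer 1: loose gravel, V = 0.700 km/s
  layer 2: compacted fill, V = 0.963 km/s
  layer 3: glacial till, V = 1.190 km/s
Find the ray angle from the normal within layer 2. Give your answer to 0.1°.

Snell's law across each interface conserves sin θ / V, so sin θ_2 = V_2·sin θ₁/V₁.
sin θ_2 = 0.963 × sin 27.4° / 0.700 = 0.6331.
θ_2 = arcsin 0.6331 = 39.28°.

39.3°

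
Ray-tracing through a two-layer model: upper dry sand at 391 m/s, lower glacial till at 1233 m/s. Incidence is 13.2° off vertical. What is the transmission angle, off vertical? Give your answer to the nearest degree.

sin θ₁/V₁ = sin θ₂/V₂ ⇒ sin θ₂ = 1233·sin 13.2°/391 = 1233·0.2284/391 = 0.7201.
θ₂ = arcsin 0.7201 = 46.06° from the normal.

46°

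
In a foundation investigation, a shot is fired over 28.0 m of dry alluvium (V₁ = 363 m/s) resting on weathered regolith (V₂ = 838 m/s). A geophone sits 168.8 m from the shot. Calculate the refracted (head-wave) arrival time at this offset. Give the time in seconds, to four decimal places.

0.3405 s

θ_c = arcsin(V₁/V₂) = arcsin(363/838) = 25.67°, cos θ_c = 0.9013.
Intercept time tᵢ = 2h cos θ_c / V₁ = 2·28.0·0.9013/363 = 0.13905 s.
t = x/V₂ + tᵢ = 168.8/838 + 0.13905 = 0.34048 s.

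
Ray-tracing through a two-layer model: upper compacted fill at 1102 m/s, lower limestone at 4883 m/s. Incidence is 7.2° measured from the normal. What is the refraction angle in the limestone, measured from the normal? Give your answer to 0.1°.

33.7°

sin θ₁/V₁ = sin θ₂/V₂ ⇒ sin θ₂ = 4883·sin 7.2°/1102 = 4883·0.1253/1102 = 0.5554.
θ₂ = sin⁻¹(0.5554) = 33.74° (from vertical).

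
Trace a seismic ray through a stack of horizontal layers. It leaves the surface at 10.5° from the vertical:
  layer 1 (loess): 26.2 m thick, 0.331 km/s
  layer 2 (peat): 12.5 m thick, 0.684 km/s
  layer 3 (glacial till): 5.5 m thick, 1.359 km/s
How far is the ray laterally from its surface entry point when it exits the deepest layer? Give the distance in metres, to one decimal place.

Apply Snell's law at each interface; in layer i the horizontal offset is hᵢ·tan θᵢ.
Layer 1: θ = 10.50°; offset = 26.2·tan 10.50° = 4.856 m.
Layer 2: sin θ = 0.684·sin 10.5°/0.331 = 0.3766, θ = 22.12°; offset = 12.5·tan 22.12° = 5.081 m.
Layer 3: sin θ = 1.359·sin 10.5°/0.331 = 0.7482, θ = 48.44°; offset = 5.5·tan 48.44° = 6.203 m.
Summing the layer offsets gives 16.140 m.

16.1 m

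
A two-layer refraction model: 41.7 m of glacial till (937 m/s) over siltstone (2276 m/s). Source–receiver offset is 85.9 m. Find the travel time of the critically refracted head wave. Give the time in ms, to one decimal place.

t = x/V₂ + 2h·√(V₂²−V₁²)/(V₁V₂).
√(V₂²−V₁²) = √(2276²−937²) = 2074.2 m/s; delay term = 2·41.7·2074.2/(937·2276) = 0.08111 s.
t = 85.9/2276 + 0.08111 = 0.11886 s.

118.9 ms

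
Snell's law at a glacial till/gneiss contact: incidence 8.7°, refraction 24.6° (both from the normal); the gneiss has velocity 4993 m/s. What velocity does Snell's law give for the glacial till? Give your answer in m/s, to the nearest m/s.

Snell's law: sin 8.7°/V₁ = sin 24.6°/V₂.
V₁ = V₂·sin 8.7°/sin 24.6° = 4993 × 0.3634 = 1814.27 m/s.

1814 m/s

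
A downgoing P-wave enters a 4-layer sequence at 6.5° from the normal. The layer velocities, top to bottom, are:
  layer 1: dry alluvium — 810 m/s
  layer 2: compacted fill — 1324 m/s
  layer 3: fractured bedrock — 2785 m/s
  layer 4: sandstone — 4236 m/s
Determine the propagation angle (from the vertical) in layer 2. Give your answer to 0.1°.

10.7°

Ray parameter p = sin 6.5° / 810 = 1.3976e-04 s/m.
sin θ_2 = p·V_2 = 1.3976e-04 × 1324 = 0.1850.
θ_2 = 10.66° from the vertical.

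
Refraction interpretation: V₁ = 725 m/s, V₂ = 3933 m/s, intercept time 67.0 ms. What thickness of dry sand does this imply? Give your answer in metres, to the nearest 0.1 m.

24.7 m

h = tᵢ·V₁·V₂ / (2·√(V₂²−V₁²)).
√(V₂²−V₁²) = √(3933² − 725²) = 3865.6 m/s.
h = 0.067 s × 725 × 3933 / (2 × 3865.6) = 24.71 m.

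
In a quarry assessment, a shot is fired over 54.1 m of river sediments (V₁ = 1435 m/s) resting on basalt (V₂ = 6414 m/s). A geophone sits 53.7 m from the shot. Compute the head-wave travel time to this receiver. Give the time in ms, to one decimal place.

81.9 ms

θ_c = arcsin(V₁/V₂) = arcsin(1435/6414) = 12.93°, cos θ_c = 0.9747.
Intercept time tᵢ = 2h cos θ_c / V₁ = 2·54.1·0.9747/1435 = 0.07349 s.
t = x/V₂ + tᵢ = 53.7/6414 + 0.07349 = 0.08186 s.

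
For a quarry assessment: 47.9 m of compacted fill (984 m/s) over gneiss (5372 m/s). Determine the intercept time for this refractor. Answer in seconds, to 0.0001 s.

θ_c = arcsin(V₁/V₂) = arcsin(984/5372) = 10.55°; cos θ_c = 0.9831.
tᵢ = 2h·cos θ_c / V₁ = 2·47.9·0.9831 / 984 = 0.09571 s.

0.0957 s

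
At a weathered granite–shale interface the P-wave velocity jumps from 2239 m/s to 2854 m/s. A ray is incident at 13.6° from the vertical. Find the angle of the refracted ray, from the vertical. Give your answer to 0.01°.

17.44°

Snell's law: sin θ₂ = (V₂/V₁)·sin θ₁ = (2854/2239)·sin 13.6° = 0.2997.
θ₂ = sin⁻¹(0.2997) = 17.44° (from vertical).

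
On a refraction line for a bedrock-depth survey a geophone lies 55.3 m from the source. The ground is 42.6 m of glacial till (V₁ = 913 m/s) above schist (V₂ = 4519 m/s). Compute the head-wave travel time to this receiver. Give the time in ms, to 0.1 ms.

t = x/V₂ + 2h·√(V₂²−V₁²)/(V₁V₂).
√(V₂²−V₁²) = √(4519²−913²) = 4425.8 m/s; delay term = 2·42.6·4425.8/(913·4519) = 0.09139 s.
t = 55.3/4519 + 0.09139 = 0.10363 s.

103.6 ms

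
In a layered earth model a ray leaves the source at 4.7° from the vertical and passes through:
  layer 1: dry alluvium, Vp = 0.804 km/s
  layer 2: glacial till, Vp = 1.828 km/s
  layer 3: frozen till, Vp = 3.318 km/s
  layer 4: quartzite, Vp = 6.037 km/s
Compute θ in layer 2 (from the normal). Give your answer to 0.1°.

10.7°

Snell's law across each interface conserves sin θ / V, so sin θ_2 = V_2·sin θ₁/V₁.
sin θ_2 = 1.828 × sin 4.7° / 0.804 = 0.1863.
θ_2 = arcsin 0.1863 = 10.74°.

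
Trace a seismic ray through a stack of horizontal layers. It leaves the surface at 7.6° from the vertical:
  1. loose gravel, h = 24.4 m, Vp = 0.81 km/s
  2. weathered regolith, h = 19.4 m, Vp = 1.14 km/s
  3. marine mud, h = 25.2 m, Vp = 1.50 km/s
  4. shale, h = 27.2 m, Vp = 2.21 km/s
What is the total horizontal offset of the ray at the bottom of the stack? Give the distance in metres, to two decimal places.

Apply Snell's law at each interface; in layer i the horizontal offset is hᵢ·tan θᵢ.
Layer 1: θ = 7.60°; offset = 24.4·tan 7.60° = 3.2557 m.
Layer 2: sin θ = 1.14·sin 7.6°/0.81 = 0.1861, θ = 10.73°; offset = 19.4·tan 10.73° = 3.6753 m.
Layer 3: sin θ = 1.50·sin 7.6°/0.81 = 0.2449, θ = 14.18°; offset = 25.2·tan 14.18° = 6.3658 m.
Layer 4: sin θ = 2.21·sin 7.6°/0.81 = 0.3608, θ = 21.15°; offset = 27.2·tan 21.15° = 10.5241 m.
Σ offsets = 23.8209 m.

23.82 m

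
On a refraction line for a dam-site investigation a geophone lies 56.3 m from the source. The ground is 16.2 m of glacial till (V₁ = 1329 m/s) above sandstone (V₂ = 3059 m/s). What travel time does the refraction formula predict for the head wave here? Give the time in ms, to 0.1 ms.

θ_c = arcsin(V₁/V₂) = arcsin(1329/3059) = 25.75°, cos θ_c = 0.9007.
Intercept time tᵢ = 2h cos θ_c / V₁ = 2·16.2·0.9007/1329 = 0.02196 s.
t = x/V₂ + tᵢ = 56.3/3059 + 0.02196 = 0.04036 s.

40.4 ms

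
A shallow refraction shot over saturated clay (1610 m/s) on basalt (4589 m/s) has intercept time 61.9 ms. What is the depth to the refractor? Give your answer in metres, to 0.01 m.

h = tᵢ·V₁·V₂ / (2·√(V₂²−V₁²)).
√(V₂²−V₁²) = √(4589² − 1610²) = 4297.3 m/s.
h = 0.0619 s × 1610 × 4589 / (2 × 4297.3) = 53.21 m.

53.21 m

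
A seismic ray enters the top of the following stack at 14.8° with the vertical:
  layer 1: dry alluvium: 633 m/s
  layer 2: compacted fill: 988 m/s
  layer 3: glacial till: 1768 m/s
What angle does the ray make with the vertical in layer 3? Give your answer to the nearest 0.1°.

45.5°

Snell's law across each interface conserves sin θ / V, so sin θ_3 = V_3·sin θ₁/V₁.
sin θ_3 = 1768 × sin 14.8° / 633 = 0.7135.
θ_3 = arcsin 0.7135 = 45.52°.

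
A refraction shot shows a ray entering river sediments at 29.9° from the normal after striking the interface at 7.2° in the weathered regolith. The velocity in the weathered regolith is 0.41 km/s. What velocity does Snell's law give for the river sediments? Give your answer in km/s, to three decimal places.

sin 7.2° = 0.1253; sin 29.9° = 0.4985.
V₂ = V₁·(sin θ₂/sin θ₁) = 0.41·(0.4985/0.1253) = 1.631 km/s.

1.631 km/s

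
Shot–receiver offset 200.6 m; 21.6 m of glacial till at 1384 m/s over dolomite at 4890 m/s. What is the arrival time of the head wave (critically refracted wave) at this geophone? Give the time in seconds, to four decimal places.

0.0710 s

t = x/V₂ + 2h·√(V₂²−V₁²)/(V₁V₂).
√(V₂²−V₁²) = √(4890²−1384²) = 4690.1 m/s; delay term = 2·21.6·4690.1/(1384·4890) = 0.02994 s.
t = 200.6/4890 + 0.02994 = 0.07096 s.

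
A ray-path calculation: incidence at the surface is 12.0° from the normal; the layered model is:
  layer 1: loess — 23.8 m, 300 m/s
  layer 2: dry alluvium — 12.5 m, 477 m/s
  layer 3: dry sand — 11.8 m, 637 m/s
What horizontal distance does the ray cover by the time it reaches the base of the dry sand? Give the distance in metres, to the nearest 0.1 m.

15.2 m

Apply Snell's law at each interface; in layer i the horizontal offset is hᵢ·tan θᵢ.
Layer 1: θ = 12.00°; offset = 23.8·tan 12.00° = 5.059 m.
Layer 2: sin θ = 477·sin 12.0°/300 = 0.3306, θ = 19.30°; offset = 12.5·tan 19.30° = 4.378 m.
Layer 3: sin θ = 637·sin 12.0°/300 = 0.4415, θ = 26.20°; offset = 11.8·tan 26.20° = 5.806 m.
Σ offsets = 15.243 m.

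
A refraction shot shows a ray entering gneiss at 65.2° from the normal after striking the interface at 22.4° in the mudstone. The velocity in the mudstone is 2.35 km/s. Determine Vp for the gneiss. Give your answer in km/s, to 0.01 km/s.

5.60 km/s

Snell's law: sin 22.4°/V₁ = sin 65.2°/V₂.
V₂ = V₁·sin 65.2°/sin 22.4° = 2.35 × 2.3822 = 5.60 km/s.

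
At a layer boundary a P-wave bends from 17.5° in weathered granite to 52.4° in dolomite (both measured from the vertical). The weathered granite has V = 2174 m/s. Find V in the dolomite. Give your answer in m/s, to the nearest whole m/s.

5728 m/s

Snell's law: sin 17.5°/V₁ = sin 52.4°/V₂.
V₂ = V₁·sin 52.4°/sin 17.5° = 2174 × 2.6348 = 5727.98 m/s.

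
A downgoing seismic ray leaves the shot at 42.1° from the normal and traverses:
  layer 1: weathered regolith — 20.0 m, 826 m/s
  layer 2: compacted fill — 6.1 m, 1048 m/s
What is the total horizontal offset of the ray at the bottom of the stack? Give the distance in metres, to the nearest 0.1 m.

27.9 m

Ray parameter p = sin 42.1° / 826 m/s = 8.1165e-04 s/m.
Layer 1: θ = 42.10°; offset = 20.0·tan 42.10° = 18.071 m.
Layer 2: sin θ = p·1048 = 0.8506 → θ = 58.28°; offset = 6.1·tan 58.28° = 9.868 m.
Σ offsets = 27.940 m.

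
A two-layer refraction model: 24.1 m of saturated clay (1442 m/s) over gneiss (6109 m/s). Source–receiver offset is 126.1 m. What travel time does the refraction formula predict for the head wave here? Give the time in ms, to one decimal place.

53.1 ms

θ_c = arcsin(V₁/V₂) = arcsin(1442/6109) = 13.65°, cos θ_c = 0.9717.
Intercept time tᵢ = 2h cos θ_c / V₁ = 2·24.1·0.9717/1442 = 0.03248 s.
t = x/V₂ + tᵢ = 126.1/6109 + 0.03248 = 0.05312 s.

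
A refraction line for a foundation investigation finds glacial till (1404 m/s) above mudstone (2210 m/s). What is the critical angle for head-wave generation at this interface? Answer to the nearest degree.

39°

At critical incidence the refracted ray runs along the interface (θ₂ = 90°), so sin θ_c = V₁/V₂.
θ_c = arcsin(1404/2210) = arcsin 0.6353 = 39.44°.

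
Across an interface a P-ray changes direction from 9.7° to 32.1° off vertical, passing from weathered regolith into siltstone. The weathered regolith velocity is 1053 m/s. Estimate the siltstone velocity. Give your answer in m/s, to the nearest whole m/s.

Snell's law: sin 9.7°/V₁ = sin 32.1°/V₂.
V₂ = V₁·sin 32.1°/sin 9.7° = 1053 × 3.1539 = 3321.06 m/s.

3321 m/s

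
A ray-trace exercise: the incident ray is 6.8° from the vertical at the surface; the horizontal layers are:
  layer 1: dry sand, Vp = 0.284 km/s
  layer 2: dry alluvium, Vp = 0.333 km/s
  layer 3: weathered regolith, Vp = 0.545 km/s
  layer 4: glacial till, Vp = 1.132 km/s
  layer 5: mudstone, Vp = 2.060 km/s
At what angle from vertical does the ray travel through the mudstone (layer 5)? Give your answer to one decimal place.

59.2°

Snell's law across each interface conserves sin θ / V, so sin θ_5 = V_5·sin θ₁/V₁.
sin θ_5 = 2.060 × sin 6.8° / 0.284 = 0.8588.
θ_5 = 59.19° from the vertical.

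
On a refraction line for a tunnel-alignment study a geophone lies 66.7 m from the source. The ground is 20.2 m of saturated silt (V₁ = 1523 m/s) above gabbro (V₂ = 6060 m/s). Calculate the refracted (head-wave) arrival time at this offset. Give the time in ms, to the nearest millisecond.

θ_c = arcsin(V₁/V₂) = arcsin(1523/6060) = 14.56°, cos θ_c = 0.9679.
Intercept time tᵢ = 2h cos θ_c / V₁ = 2·20.2·0.9679/1523 = 0.02568 s.
t = x/V₂ + tᵢ = 66.7/6060 + 0.02568 = 0.03668 s.

37 ms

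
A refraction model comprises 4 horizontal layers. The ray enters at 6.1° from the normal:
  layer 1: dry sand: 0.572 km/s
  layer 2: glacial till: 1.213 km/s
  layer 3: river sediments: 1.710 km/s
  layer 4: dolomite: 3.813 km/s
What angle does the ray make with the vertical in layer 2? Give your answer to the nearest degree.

Snell's law across each interface conserves sin θ / V, so sin θ_2 = V_2·sin θ₁/V₁.
sin θ_2 = 1.213 × sin 6.1° / 0.572 = 0.2253.
θ_2 = 13.02° from the vertical.

13°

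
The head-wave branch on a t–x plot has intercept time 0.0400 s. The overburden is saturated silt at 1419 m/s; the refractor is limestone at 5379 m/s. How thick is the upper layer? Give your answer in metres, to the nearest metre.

h = tᵢ·V₁·V₂ / (2·√(V₂²−V₁²)).
√(V₂²−V₁²) = √(5379² − 1419²) = 5188.5 m/s.
h = 0.04 s × 1419 × 5379 / (2 × 5188.5) = 29.42 m.

29 m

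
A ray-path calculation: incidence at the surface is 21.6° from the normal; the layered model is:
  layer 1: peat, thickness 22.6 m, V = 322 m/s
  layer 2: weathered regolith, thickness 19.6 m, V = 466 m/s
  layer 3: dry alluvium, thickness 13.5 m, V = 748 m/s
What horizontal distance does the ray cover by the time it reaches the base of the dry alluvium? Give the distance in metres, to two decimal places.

Apply Snell's law at each interface; in layer i the horizontal offset is hᵢ·tan θᵢ.
Layer 1: θ = 21.60°; offset = 22.6·tan 21.60° = 8.9480 m.
Layer 2: sin θ = 466·sin 21.6°/322 = 0.5328, θ = 32.19°; offset = 19.6·tan 32.19° = 12.3387 m.
Layer 3: sin θ = 748·sin 21.6°/322 = 0.8551, θ = 58.78°; offset = 13.5·tan 58.78° = 22.2700 m.
Total horizontal offset = 43.5567 m.

43.56 m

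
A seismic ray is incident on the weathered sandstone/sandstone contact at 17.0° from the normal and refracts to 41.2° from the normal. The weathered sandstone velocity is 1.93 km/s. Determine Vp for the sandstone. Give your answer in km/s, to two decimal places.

Snell's law: sin 17.0°/V₁ = sin 41.2°/V₂.
V₂ = V₁·sin 41.2°/sin 17.0° = 1.93 × 2.2529 = 4.35 km/s.

4.35 km/s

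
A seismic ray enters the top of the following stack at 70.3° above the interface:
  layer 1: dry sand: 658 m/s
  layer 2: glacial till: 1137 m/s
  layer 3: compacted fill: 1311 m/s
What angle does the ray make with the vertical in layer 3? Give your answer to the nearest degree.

From the normal: θ₁ = 90° − 70.3° = 19.7°.
Ray parameter p = sin 19.7° / 658 = 5.1230e-04 s/m.
sin θ_3 = p·V_3 = 5.1230e-04 × 1311 = 0.6716.
θ_3 = 42.19° from the vertical.

42°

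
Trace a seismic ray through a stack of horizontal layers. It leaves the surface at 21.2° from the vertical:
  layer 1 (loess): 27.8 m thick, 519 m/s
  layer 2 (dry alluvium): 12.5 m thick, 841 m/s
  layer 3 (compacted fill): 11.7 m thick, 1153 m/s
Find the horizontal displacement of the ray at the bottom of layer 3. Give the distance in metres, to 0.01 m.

35.61 m

Apply Snell's law at each interface; in layer i the horizontal offset is hᵢ·tan θᵢ.
Layer 1: θ = 21.20°; offset = 27.8·tan 21.20° = 10.7829 m.
Layer 2: sin θ = 841·sin 21.2°/519 = 0.5860, θ = 35.87°; offset = 12.5·tan 35.87° = 9.0394 m.
Layer 3: sin θ = 1153·sin 21.2°/519 = 0.8034, θ = 53.45°; offset = 11.7·tan 53.45° = 15.7851 m.
Total horizontal offset = 35.6074 m.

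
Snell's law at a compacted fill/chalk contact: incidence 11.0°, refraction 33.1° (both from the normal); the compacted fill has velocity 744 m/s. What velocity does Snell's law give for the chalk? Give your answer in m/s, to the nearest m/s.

2129 m/s

sin 11.0° = 0.1908; sin 33.1° = 0.5461.
V₂ = V₁·(sin θ₂/sin θ₁) = 744·(0.5461/0.1908) = 2129.35 m/s.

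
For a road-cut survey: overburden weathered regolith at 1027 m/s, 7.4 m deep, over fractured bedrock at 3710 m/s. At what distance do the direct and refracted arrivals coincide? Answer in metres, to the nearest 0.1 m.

19.7 m

x_cross = 2h·√((V₂+V₁)/(V₂−V₁)).
(V₂+V₁)/(V₂−V₁) = (3710+1027)/(3710−1027) = 1.7656; √ = 1.3287.
x_cross = 2·7.4·1.3287 = 19.67 m.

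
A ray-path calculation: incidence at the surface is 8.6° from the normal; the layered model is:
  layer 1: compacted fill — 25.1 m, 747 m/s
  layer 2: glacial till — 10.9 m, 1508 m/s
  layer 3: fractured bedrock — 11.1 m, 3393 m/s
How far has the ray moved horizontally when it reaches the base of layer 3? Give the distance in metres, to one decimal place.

17.5 m

Ray parameter p = sin 8.6° / 747 m/s = 2.0018e-04 s/m.
Layer 1: θ = 8.60°; offset = 25.1·tan 8.60° = 3.796 m.
Layer 2: sin θ = p·1508 = 0.3019 → θ = 17.57°; offset = 10.9·tan 17.57° = 3.451 m.
Layer 3: sin θ = p·3393 = 0.6792 → θ = 42.78°; offset = 11.1·tan 42.78° = 10.272 m.
Summing the layer offsets gives 17.520 m.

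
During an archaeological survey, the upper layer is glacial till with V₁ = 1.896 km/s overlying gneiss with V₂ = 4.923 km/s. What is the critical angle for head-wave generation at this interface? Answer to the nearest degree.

Critical incidence: sin θ_c = V₁/V₂ = 1.896/4.923 = 0.3851.
θ_c = arcsin 0.3851 = 22.65°.

23°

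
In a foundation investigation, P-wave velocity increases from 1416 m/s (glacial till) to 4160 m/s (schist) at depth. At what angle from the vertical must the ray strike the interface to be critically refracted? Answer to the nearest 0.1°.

19.9°

Critical incidence: sin θ_c = V₁/V₂ = 1416/4160 = 0.3404.
θ_c = arcsin 0.3404 = 19.90°.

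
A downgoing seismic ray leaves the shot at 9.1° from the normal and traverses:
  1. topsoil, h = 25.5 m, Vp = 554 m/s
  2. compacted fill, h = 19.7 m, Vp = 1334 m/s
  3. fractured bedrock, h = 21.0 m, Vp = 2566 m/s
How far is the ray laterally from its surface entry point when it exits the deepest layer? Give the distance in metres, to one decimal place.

34.8 m

Ray parameter p = sin 9.1° / 554 m/s = 2.8548e-04 s/m.
Layer 1: θ = 9.10°; offset = 25.5·tan 9.10° = 4.084 m.
Layer 2: sin θ = p·1334 = 0.3808 → θ = 22.39°; offset = 19.7·tan 22.39° = 8.114 m.
Layer 3: sin θ = p·2566 = 0.7326 → θ = 47.10°; offset = 21.0·tan 47.10° = 22.599 m.
Summing the layer offsets gives 34.798 m.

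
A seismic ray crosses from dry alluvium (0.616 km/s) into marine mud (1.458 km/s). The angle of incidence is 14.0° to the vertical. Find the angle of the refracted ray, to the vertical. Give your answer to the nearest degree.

sin θ₁/V₁ = sin θ₂/V₂ ⇒ sin θ₂ = 1.458·sin 14.0°/0.616 = 1.458·0.2419/0.616 = 0.5726.
θ₂ = sin⁻¹(0.5726) = 34.93° (from vertical).

35°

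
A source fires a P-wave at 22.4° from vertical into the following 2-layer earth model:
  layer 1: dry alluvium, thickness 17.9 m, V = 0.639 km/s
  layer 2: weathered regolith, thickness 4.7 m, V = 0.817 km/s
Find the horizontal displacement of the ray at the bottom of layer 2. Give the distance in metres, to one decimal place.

Apply Snell's law at each interface; in layer i the horizontal offset is hᵢ·tan θᵢ.
Layer 1: θ = 22.40°; offset = 17.9·tan 22.40° = 7.378 m.
Layer 2: sin θ = 0.817·sin 22.4°/0.639 = 0.4872, θ = 29.16°; offset = 4.7·tan 29.16° = 2.622 m.
Summing the layer offsets gives 10.000 m.

10.0 m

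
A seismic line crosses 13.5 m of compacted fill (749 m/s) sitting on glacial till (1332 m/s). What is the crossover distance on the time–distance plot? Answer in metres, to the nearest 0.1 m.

θ_c = arcsin(749/1332) = 34.22°, so cos θ_c = 0.8269 and tᵢ = 2h cos θ_c/V₁ = 0.0298 s.
At crossover x/V₁ = x/V₂ + tᵢ ⇒ x = tᵢ/(1/V₁ − 1/V₂) = 0.02981/(1.3351e-03 − 7.5075e-04) = 51.01 m.

51.0 m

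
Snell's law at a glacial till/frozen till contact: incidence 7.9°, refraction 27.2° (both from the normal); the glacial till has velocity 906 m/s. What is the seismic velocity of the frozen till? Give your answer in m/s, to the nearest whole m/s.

3013 m/s

sin 7.9° = 0.1374; sin 27.2° = 0.4571.
V₂ = V₁·(sin θ₂/sin θ₁) = 906·(0.4571/0.1374) = 3013.07 m/s.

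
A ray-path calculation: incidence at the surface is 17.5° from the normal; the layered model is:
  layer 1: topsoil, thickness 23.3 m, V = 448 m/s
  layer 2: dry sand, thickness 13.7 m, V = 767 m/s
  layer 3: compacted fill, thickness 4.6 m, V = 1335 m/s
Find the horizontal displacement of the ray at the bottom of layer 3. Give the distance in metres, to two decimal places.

p = sin θ₁/V₁ = sin 17.5°/448 = 6.7122e-04 s/m is conserved through the stack.
Layer 1: θ = 17.50°; offset = 23.3·tan 17.50° = 7.3465 m.
Layer 2: sin θ = p·767 = 0.5148 → θ = 30.99°; offset = 13.7·tan 30.99° = 8.2271 m.
Layer 3: sin θ = p·1335 = 0.8961 → θ = 63.65°; offset = 4.6·tan 63.65° = 9.2858 m.
Summing the layer offsets gives 24.8594 m.

24.86 m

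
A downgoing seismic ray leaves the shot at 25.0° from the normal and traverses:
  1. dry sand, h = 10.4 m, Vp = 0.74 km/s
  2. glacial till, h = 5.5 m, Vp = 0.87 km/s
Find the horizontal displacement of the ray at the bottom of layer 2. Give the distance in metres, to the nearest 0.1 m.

8.0 m

Apply Snell's law at each interface; in layer i the horizontal offset is hᵢ·tan θᵢ.
Layer 1: θ = 25.00°; offset = 10.4·tan 25.00° = 4.850 m.
Layer 2: sin θ = 0.87·sin 25.0°/0.74 = 0.4969, θ = 29.79°; offset = 5.5·tan 29.79° = 3.149 m.
Total horizontal offset = 7.999 m.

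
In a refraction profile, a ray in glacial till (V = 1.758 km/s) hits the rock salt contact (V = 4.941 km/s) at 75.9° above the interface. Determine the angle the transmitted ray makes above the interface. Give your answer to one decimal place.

Convert to the normal: θ₁ = 90° − 75.9° = 14.1°.
Snell's law: sin θ₂ = (V₂/V₁)·sin θ₁ = (4.941/1.758)·sin 14.1° = 0.6847.
θ₂ = arcsin 0.6847 = 43.21° from the normal.
From the interface: 90° − 43.21° = 46.79°.

46.8°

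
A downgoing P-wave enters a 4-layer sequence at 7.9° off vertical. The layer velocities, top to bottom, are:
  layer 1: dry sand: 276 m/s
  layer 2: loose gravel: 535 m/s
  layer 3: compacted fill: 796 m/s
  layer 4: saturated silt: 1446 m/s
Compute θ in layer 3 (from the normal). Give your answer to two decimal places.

Snell's law across each interface conserves sin θ / V, so sin θ_3 = V_3·sin θ₁/V₁.
sin θ_3 = 796 × sin 7.9° / 276 = 0.3964.
θ_3 = 23.35° from the vertical.

23.35°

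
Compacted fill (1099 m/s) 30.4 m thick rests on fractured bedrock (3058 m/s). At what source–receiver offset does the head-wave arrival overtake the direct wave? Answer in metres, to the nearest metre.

89 m

x_cross = 2h·√((V₂+V₁)/(V₂−V₁)).
(V₂+V₁)/(V₂−V₁) = (3058+1099)/(3058−1099) = 2.1220; √ = 1.4567.
x_cross = 2·30.4·1.4567 = 88.57 m.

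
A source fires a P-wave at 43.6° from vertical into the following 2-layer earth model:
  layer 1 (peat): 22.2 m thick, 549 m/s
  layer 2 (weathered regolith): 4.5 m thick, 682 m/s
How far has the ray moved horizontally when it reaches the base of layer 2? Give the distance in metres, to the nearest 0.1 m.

28.6 m

Apply Snell's law at each interface; in layer i the horizontal offset is hᵢ·tan θᵢ.
Layer 1: θ = 43.60°; offset = 22.2·tan 43.60° = 21.141 m.
Layer 2: sin θ = 682·sin 43.6°/549 = 0.8567, θ = 58.95°; offset = 4.5·tan 58.95° = 7.473 m.
Summing the layer offsets gives 28.614 m.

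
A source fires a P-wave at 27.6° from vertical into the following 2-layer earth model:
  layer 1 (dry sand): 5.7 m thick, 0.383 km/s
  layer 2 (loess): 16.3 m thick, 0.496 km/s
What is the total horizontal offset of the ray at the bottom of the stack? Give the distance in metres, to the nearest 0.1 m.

Apply Snell's law at each interface; in layer i the horizontal offset is hᵢ·tan θᵢ.
Layer 1: θ = 27.60°; offset = 5.7·tan 27.60° = 2.980 m.
Layer 2: sin θ = 0.496·sin 27.6°/0.383 = 0.6000, θ = 36.87°; offset = 16.3·tan 36.87° = 12.225 m.
Total horizontal offset = 15.204 m.

15.2 m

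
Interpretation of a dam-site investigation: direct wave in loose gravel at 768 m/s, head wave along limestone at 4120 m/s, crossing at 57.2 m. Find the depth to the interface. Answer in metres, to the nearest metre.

h = (x_cross/2)·√((V₂−V₁)/(V₂+V₁)).
(V₂−V₁)/(V₂+V₁) = (4120−768)/(4120+768) = 0.6858; √ = 0.8281.
h = (57.2/2)·0.8281 = 23.68 m.

24 m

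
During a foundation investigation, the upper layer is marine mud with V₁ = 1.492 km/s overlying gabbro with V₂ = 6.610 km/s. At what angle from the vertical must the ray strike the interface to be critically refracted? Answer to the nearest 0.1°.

13.0°

At critical incidence the refracted ray runs along the interface (θ₂ = 90°), so sin θ_c = V₁/V₂.
θ_c = arcsin(1.492/6.610) = arcsin 0.2257 = 13.05°.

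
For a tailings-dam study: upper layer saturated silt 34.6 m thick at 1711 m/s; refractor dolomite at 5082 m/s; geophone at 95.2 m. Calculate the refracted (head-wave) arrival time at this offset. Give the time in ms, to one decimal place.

56.8 ms

θ_c = arcsin(V₁/V₂) = arcsin(1711/5082) = 19.67°, cos θ_c = 0.9416.
Intercept time tᵢ = 2h cos θ_c / V₁ = 2·34.6·0.9416/1711 = 0.03808 s.
t = x/V₂ + tᵢ = 95.2/5082 + 0.03808 = 0.05682 s.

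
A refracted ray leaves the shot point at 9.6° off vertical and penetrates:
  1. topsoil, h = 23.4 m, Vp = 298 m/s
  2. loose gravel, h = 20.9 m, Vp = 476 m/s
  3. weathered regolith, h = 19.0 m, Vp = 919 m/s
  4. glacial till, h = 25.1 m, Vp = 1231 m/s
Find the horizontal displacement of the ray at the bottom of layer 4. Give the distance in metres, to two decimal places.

p = sin θ₁/V₁ = sin 9.6°/298 = 5.5963e-04 s/m is conserved through the stack.
Layer 1: θ = 9.60°; offset = 23.4·tan 9.60° = 3.9578 m.
Layer 2: sin θ = p·476 = 0.2664 → θ = 15.45°; offset = 20.9·tan 15.45° = 5.7761 m.
Layer 3: sin θ = p·919 = 0.5143 → θ = 30.95°; offset = 19.0·tan 30.95° = 11.3940 m.
Layer 4: sin θ = p·1231 = 0.6889 → θ = 43.54°; offset = 25.1·tan 43.54° = 23.8549 m.
Σ offsets = 44.9829 m.

44.98 m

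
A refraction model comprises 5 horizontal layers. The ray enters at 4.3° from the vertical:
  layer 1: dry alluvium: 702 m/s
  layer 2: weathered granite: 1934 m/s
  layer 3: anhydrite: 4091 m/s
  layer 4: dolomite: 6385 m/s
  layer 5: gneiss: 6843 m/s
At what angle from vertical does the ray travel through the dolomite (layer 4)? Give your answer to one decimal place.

Ray parameter p = sin 4.3° / 702 = 1.0681e-04 s/m.
sin θ_4 = p·V_4 = 1.0681e-04 × 6385 = 0.6820.
θ_4 = arcsin 0.6820 = 43.00°.

43.0°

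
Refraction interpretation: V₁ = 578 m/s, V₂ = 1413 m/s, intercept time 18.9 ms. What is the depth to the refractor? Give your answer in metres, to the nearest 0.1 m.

θ_c = arcsin(578/1413) = 24.15°; cos θ_c = 0.9125.
tᵢ = 2h cos θ_c/V₁ ⇒ h = tᵢ·V₁/(2 cos θ_c) = 0.0189·578/(2·0.9125) = 5.99 m.

6.0 m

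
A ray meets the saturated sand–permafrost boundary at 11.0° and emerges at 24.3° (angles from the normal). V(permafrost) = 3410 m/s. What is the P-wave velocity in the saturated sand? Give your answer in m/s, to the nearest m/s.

1581 m/s

sin 11.0° = 0.1908; sin 24.3° = 0.4115.
V₁ = V₂·(sin θ₁/sin θ₂) = 3410·(0.1908/0.4115) = 1581.13 m/s.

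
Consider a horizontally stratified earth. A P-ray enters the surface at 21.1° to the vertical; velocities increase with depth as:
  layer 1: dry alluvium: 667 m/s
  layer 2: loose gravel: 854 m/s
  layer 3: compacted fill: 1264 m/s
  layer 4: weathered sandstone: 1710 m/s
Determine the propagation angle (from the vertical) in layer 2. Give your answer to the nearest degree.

27°

Snell's law across each interface conserves sin θ / V, so sin θ_2 = V_2·sin θ₁/V₁.
sin θ_2 = 854 × sin 21.1° / 667 = 0.4609.
θ_2 = arcsin 0.4609 = 27.45°.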